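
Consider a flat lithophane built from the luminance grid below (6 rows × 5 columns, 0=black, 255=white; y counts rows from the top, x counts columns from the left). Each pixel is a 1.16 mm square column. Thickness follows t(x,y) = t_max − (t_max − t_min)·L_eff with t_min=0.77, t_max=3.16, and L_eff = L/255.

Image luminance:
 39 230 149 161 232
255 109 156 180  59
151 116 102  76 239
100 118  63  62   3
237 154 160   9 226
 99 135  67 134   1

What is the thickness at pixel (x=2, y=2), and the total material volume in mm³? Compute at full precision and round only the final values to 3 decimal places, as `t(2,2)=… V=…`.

t(2,2)=2.204 V=79.361

span = t_max - t_min = 3.16 - 0.77 = 2.390
L(2,2) = 102, L_eff = 102/255 = 0.400000
t(2,2) = 3.16 - 2.390·0.400000 = 2.204
Σt over all 6·5 pixels = 250657/4250 ≈ 58.9781176
V = pitch²·Σt = 1.16²·250657/4250 = 79.361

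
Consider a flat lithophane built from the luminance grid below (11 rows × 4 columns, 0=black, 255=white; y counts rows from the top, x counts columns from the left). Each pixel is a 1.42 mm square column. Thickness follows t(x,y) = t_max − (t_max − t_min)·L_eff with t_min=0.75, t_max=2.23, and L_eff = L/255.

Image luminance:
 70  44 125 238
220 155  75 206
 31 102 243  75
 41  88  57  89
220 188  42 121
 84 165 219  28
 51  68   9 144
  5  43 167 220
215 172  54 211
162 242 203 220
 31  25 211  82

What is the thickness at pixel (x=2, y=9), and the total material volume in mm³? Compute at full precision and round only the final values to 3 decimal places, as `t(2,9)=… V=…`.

span = t_max - t_min = 2.23 - 0.75 = 1.480
L(2,9) = 203, L_eff = 203/255 = 0.796078
t(2,9) = 2.23 - 1.480·0.796078 = 1.052
Σt over all 11·4 pixels = 423458/6375 ≈ 66.4247843
V = pitch²·Σt = 1.42²·423458/6375 = 133.939

t(2,9)=1.052 V=133.939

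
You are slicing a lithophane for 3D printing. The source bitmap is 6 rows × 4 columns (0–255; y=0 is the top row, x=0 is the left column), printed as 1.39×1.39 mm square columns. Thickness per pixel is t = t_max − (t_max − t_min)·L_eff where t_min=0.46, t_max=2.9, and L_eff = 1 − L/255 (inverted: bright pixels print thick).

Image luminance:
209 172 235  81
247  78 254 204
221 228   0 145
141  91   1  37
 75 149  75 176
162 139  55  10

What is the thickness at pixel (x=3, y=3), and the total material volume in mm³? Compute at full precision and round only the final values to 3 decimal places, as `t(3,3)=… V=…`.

span = t_max - t_min = 2.9 - 0.46 = 2.440
L(3,3) = 37, L_eff = 1 - 37/255 = 0.854902 (inverted)
t(3,3) = 2.9 - 2.440·0.854902 = 0.814
Σt over all 6·4 pixels = 52933/1275 ≈ 41.5160784
V = pitch²·Σt = 1.39²·52933/1275 = 80.213

t(3,3)=0.814 V=80.213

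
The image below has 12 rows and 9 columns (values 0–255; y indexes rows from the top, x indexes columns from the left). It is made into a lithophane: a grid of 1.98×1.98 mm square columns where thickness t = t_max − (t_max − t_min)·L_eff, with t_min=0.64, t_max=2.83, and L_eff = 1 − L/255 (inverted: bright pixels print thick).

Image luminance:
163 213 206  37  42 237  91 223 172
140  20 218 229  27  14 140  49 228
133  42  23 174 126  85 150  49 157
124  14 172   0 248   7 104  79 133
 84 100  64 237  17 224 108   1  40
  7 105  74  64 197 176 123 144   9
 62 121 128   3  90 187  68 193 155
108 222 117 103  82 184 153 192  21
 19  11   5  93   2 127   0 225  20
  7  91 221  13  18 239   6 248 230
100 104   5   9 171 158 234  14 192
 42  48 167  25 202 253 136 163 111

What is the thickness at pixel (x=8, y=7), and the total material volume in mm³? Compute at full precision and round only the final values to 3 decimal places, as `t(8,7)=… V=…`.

t(8,7)=0.820 V=673.023

span = t_max - t_min = 2.83 - 0.64 = 2.190
L(8,7) = 21, L_eff = 1 - 21/255 = 0.917647 (inverted)
t(8,7) = 2.83 - 2.190·0.917647 = 0.820
Σt over all 12·9 pixels = 1459213/8500 ≈ 171.6721176
V = pitch²·Σt = 1.98²·1459213/8500 = 673.023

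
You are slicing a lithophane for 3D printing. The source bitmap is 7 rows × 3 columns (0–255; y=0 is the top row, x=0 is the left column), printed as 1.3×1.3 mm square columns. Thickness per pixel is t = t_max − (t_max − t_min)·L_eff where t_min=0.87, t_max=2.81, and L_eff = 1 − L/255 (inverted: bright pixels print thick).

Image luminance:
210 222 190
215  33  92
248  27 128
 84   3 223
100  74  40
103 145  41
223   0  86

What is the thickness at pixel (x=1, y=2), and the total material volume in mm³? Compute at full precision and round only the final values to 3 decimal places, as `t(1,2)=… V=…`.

span = t_max - t_min = 2.81 - 0.87 = 1.940
L(1,2) = 27, L_eff = 1 - 27/255 = 0.894118 (inverted)
t(1,2) = 2.81 - 1.940·0.894118 = 1.075
Σt over all 7·3 pixels = 316121/8500 ≈ 37.1907059
V = pitch²·Σt = 1.3²·316121/8500 = 62.852

t(1,2)=1.075 V=62.852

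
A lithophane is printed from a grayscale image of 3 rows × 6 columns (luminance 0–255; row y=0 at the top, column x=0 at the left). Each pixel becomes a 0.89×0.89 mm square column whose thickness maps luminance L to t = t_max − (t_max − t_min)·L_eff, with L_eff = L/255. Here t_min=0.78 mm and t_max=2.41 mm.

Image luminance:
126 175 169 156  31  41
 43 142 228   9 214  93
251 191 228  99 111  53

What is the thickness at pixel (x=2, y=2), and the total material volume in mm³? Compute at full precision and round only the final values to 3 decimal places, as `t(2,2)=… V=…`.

t(2,2)=0.953 V=22.412

span = t_max - t_min = 2.41 - 0.78 = 1.630
L(2,2) = 228, L_eff = 228/255 = 0.894118
t(2,2) = 2.41 - 1.630·0.894118 = 0.953
Σt over all 3·6 pixels = 72151/2550 ≈ 28.2945098
V = pitch²·Σt = 0.89²·72151/2550 = 22.412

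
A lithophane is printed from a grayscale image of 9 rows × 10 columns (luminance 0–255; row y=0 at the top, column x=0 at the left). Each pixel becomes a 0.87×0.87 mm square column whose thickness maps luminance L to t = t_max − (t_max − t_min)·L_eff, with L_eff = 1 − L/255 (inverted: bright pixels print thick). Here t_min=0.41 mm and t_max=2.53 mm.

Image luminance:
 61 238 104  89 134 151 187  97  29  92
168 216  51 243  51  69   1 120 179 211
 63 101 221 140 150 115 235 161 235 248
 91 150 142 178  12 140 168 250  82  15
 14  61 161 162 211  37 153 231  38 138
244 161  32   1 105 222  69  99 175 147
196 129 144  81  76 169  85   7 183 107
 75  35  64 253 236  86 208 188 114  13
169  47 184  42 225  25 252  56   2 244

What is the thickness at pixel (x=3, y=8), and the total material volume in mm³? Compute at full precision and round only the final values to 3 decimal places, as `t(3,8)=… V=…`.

t(3,8)=0.759 V=100.572

span = t_max - t_min = 2.53 - 0.41 = 2.120
L(3,8) = 42, L_eff = 1 - 42/255 = 0.835294 (inverted)
t(3,8) = 2.53 - 2.120·0.835294 = 0.759
Σt over all 9·10 pixels = 564713/4250 ≈ 132.8736471
V = pitch²·Σt = 0.87²·564713/4250 = 100.572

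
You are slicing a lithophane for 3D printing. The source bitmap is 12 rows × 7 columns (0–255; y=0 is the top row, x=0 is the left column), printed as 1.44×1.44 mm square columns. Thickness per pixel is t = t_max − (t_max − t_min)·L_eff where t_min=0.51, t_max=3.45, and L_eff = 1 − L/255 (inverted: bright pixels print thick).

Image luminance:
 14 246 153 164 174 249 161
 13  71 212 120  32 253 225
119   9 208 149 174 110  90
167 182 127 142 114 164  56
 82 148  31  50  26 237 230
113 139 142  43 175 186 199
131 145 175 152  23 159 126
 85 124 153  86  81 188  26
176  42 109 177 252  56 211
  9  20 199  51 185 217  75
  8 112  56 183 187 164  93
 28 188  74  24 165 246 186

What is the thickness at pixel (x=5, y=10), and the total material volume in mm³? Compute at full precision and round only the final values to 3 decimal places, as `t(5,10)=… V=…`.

t(5,10)=2.401 V=348.133

span = t_max - t_min = 3.45 - 0.51 = 2.940
L(5,10) = 164, L_eff = 1 - 164/255 = 0.356863 (inverted)
t(5,10) = 3.45 - 2.940·0.356863 = 2.401
Σt over all 12·7 pixels = 167.888
V = pitch²·Σt = 1.44²·167.888 = 348.133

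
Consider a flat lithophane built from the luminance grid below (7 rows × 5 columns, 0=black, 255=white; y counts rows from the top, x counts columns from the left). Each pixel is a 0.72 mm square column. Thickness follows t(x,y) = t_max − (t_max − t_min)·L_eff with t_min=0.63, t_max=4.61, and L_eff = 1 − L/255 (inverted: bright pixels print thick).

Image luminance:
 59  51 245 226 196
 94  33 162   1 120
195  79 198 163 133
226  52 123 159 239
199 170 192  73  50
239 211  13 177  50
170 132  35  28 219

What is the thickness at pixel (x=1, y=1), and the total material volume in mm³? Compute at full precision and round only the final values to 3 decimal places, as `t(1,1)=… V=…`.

span = t_max - t_min = 4.61 - 0.63 = 3.980
L(1,1) = 33, L_eff = 1 - 33/255 = 0.870588 (inverted)
t(1,1) = 4.61 - 3.980·0.870588 = 1.145
Σt over all 7·5 pixels = 2437651/25500 ≈ 95.5941569
V = pitch²·Σt = 0.72²·2437651/25500 = 49.556

t(1,1)=1.145 V=49.556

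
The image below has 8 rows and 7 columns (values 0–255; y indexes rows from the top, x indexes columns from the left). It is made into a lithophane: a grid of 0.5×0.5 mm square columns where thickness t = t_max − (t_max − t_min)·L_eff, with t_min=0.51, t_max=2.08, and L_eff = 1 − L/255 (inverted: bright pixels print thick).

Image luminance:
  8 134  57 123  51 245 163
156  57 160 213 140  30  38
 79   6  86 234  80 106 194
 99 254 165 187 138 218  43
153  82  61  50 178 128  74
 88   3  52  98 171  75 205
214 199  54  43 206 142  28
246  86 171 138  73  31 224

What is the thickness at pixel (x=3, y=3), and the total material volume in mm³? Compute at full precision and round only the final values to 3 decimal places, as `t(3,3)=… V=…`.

span = t_max - t_min = 2.08 - 0.51 = 1.570
L(3,3) = 187, L_eff = 1 - 187/255 = 0.266667 (inverted)
t(3,3) = 2.08 - 1.570·0.266667 = 1.661
Σt over all 8·7 pixels = 1785989/25500 ≈ 70.0387843
V = pitch²·Σt = 0.5²·1785989/25500 = 17.510

t(3,3)=1.661 V=17.510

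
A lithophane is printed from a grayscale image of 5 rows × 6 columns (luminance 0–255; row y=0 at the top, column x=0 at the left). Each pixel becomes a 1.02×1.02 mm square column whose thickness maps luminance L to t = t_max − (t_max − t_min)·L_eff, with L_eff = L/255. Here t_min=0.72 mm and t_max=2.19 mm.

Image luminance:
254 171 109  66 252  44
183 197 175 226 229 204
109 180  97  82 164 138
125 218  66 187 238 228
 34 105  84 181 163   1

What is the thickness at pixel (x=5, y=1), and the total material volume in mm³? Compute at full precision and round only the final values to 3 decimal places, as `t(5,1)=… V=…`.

t(5,1)=1.014 V=41.305

span = t_max - t_min = 2.19 - 0.72 = 1.470
L(5,1) = 204, L_eff = 204/255 = 0.800000
t(5,1) = 2.19 - 1.470·0.800000 = 1.014
Σt over all 5·6 pixels = 16873/425 ≈ 39.7011765
V = pitch²·Σt = 1.02²·16873/425 = 41.305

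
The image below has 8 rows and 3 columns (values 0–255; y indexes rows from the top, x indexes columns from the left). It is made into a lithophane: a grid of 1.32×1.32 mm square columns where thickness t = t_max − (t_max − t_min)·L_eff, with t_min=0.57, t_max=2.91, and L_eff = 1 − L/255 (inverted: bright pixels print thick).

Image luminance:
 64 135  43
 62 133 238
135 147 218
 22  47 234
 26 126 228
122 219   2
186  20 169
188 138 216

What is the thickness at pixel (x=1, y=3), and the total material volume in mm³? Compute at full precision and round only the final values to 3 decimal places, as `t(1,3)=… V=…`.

t(1,3)=1.001 V=73.690

span = t_max - t_min = 2.91 - 0.57 = 2.340
L(1,3) = 47, L_eff = 1 - 47/255 = 0.815686 (inverted)
t(1,3) = 2.91 - 2.340·0.815686 = 1.001
Σt over all 8·3 pixels = 89871/2125 ≈ 42.2922353
V = pitch²·Σt = 1.32²·89871/2125 = 73.690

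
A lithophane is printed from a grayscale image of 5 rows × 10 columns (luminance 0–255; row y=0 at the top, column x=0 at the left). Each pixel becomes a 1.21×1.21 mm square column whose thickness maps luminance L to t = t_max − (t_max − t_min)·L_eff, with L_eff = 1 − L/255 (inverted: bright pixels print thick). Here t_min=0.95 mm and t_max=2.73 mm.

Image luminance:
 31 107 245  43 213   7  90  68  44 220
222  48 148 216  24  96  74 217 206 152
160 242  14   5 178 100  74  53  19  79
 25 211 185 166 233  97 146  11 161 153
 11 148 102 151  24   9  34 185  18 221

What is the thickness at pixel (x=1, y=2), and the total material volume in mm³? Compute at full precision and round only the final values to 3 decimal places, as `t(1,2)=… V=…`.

t(1,2)=2.639 V=127.656

span = t_max - t_min = 2.73 - 0.95 = 1.780
L(1,2) = 242, L_eff = 1 - 242/255 = 0.050980 (inverted)
t(1,2) = 2.73 - 1.780·0.050980 = 2.639
Σt over all 5·10 pixels = 1111679/12750 ≈ 87.1905098
V = pitch²·Σt = 1.21²·1111679/12750 = 127.656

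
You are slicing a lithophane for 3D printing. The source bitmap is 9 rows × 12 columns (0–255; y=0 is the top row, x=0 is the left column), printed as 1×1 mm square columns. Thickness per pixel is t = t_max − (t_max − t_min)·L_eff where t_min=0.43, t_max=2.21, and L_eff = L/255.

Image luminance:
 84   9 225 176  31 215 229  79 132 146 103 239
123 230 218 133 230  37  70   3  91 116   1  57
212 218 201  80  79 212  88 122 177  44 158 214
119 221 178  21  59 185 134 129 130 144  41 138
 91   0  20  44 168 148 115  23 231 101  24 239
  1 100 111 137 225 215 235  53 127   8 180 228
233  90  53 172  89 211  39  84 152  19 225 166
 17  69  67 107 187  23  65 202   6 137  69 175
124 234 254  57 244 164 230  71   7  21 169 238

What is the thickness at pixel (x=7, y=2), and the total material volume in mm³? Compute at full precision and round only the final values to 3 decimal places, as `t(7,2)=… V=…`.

span = t_max - t_min = 2.21 - 0.43 = 1.780
L(7,2) = 122, L_eff = 122/255 = 0.478431
t(7,2) = 2.21 - 1.780·0.478431 = 1.358
Σt over all 9·12 pixels = 122333/850 ≈ 143.9211765
V = pitch²·Σt = 1²·122333/850 = 143.921

t(7,2)=1.358 V=143.921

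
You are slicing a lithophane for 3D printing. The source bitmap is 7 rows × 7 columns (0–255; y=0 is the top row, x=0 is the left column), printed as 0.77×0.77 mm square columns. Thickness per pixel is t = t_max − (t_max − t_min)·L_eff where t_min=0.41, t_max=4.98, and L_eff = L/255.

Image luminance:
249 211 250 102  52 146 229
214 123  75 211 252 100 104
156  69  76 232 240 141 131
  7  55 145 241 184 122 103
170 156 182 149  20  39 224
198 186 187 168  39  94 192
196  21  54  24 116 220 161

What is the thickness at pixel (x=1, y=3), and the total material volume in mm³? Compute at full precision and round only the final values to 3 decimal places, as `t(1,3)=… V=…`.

t(1,3)=3.994 V=70.130

span = t_max - t_min = 4.98 - 0.41 = 4.570
L(1,3) = 55, L_eff = 55/255 = 0.215686
t(1,3) = 4.98 - 4.570·0.215686 = 3.994
Σt over all 7·7 pixels = 1508099/12750 ≈ 118.2822745
V = pitch²·Σt = 0.77²·1508099/12750 = 70.130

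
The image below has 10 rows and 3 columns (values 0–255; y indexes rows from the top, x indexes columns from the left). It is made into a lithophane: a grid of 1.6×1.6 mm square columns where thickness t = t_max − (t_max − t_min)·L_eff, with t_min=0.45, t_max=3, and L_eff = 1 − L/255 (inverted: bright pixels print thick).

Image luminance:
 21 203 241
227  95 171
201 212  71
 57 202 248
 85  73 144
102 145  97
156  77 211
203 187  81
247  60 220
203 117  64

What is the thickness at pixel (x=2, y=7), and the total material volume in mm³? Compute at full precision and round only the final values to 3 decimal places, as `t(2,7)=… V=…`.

t(2,7)=1.260 V=147.738

span = t_max - t_min = 3 - 0.45 = 2.550
L(2,7) = 81, L_eff = 1 - 81/255 = 0.682353 (inverted)
t(2,7) = 3 - 2.550·0.682353 = 1.260
Σt over all 10·3 pixels = 57.71
V = pitch²·Σt = 1.6²·57.71 = 147.738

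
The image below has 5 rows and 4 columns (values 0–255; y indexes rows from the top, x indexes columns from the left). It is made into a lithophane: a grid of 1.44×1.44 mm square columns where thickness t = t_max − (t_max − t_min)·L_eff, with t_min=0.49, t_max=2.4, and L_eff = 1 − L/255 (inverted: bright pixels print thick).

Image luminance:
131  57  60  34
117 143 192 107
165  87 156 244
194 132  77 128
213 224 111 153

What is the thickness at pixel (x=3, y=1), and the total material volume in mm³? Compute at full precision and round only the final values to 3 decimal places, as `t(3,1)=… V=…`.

span = t_max - t_min = 2.4 - 0.49 = 1.910
L(3,1) = 107, L_eff = 1 - 107/255 = 0.580392 (inverted)
t(3,1) = 2.4 - 1.910·0.580392 = 1.291
Σt over all 5·4 pixels = 6163/204 ≈ 30.2107843
V = pitch²·Σt = 1.44²·6163/204 = 62.645

t(3,1)=1.291 V=62.645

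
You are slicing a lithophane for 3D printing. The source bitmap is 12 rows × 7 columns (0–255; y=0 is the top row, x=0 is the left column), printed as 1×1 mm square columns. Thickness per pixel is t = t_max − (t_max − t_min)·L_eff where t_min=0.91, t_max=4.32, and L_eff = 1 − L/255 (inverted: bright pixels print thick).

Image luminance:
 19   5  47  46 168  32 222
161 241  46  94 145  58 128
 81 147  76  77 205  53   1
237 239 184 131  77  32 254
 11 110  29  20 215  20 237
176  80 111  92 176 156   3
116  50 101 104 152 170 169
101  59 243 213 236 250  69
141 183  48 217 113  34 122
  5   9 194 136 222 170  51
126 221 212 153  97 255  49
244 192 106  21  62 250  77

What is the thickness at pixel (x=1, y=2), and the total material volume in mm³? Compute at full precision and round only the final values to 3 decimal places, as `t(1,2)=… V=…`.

t(1,2)=2.876 V=215.314

span = t_max - t_min = 4.32 - 0.91 = 3.410
L(1,2) = 147, L_eff = 1 - 147/255 = 0.423529 (inverted)
t(1,2) = 4.32 - 3.410·0.423529 = 2.876
Σt over all 12·7 pixels = 1098101/5100 ≈ 215.3139216
V = pitch²·Σt = 1²·1098101/5100 = 215.314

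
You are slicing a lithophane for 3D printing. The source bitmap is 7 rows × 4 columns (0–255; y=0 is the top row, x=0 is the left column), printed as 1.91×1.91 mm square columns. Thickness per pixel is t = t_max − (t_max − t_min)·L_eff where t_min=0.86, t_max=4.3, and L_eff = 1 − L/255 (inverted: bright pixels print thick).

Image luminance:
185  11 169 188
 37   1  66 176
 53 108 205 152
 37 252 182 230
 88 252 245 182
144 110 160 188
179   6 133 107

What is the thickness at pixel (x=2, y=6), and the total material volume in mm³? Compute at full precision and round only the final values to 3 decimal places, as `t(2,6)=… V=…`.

t(2,6)=2.654 V=277.122

span = t_max - t_min = 4.3 - 0.86 = 3.440
L(2,6) = 133, L_eff = 1 - 133/255 = 0.478431 (inverted)
t(2,6) = 4.3 - 3.440·0.478431 = 2.654
Σt over all 7·4 pixels = 161422/2125 ≈ 75.9632941
V = pitch²·Σt = 1.91²·161422/2125 = 277.122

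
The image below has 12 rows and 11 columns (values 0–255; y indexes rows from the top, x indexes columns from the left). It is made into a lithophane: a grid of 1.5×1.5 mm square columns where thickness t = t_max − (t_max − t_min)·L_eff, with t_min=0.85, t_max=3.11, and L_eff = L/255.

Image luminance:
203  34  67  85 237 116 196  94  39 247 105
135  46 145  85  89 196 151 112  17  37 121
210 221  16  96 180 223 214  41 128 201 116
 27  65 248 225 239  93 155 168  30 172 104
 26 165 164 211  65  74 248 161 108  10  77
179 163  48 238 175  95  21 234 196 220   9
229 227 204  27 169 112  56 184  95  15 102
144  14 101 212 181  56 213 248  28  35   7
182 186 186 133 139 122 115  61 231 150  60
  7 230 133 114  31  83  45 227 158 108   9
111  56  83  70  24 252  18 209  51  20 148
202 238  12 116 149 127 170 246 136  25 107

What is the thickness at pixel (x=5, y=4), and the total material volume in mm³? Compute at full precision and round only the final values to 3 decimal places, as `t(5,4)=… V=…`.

t(5,4)=2.454 V=593.544

span = t_max - t_min = 3.11 - 0.85 = 2.260
L(5,4) = 74, L_eff = 74/255 = 0.290196
t(5,4) = 3.11 - 2.260·0.290196 = 2.454
Σt over all 12·11 pixels = 672683/2550 ≈ 263.7972549
V = pitch²·Σt = 1.5²·672683/2550 = 593.544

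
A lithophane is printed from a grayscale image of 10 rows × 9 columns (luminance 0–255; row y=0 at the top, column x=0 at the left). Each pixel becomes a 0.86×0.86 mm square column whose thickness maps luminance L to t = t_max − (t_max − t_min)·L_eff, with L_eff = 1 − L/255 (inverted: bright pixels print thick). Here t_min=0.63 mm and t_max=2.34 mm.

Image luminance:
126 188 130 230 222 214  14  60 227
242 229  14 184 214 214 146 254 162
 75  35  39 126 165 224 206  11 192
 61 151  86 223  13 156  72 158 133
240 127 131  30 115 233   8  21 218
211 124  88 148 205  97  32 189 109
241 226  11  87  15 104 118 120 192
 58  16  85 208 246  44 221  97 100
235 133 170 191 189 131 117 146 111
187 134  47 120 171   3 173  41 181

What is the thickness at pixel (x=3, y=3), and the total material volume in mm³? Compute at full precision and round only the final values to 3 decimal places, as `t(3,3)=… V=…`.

span = t_max - t_min = 2.34 - 0.63 = 1.710
L(3,3) = 223, L_eff = 1 - 223/255 = 0.125490 (inverted)
t(3,3) = 2.34 - 1.710·0.125490 = 2.125
Σt over all 10·9 pixels = 1176837/8500 ≈ 138.4514118
V = pitch²·Σt = 0.86²·1176837/8500 = 102.399

t(3,3)=2.125 V=102.399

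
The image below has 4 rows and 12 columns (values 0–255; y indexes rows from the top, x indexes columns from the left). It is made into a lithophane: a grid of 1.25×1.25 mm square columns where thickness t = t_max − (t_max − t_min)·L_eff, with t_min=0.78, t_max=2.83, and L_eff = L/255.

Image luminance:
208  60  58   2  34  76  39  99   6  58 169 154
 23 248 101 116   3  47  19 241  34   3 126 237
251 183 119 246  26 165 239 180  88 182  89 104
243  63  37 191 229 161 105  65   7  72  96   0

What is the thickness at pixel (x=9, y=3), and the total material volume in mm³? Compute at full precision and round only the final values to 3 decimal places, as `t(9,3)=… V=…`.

span = t_max - t_min = 2.83 - 0.78 = 2.050
L(9,3) = 72, L_eff = 72/255 = 0.282353
t(9,3) = 2.83 - 2.050·0.282353 = 2.251
Σt over all 4·12 pixels = 237701/2550 ≈ 93.2160784
V = pitch²·Σt = 1.25²·237701/2550 = 145.650

t(9,3)=2.251 V=145.650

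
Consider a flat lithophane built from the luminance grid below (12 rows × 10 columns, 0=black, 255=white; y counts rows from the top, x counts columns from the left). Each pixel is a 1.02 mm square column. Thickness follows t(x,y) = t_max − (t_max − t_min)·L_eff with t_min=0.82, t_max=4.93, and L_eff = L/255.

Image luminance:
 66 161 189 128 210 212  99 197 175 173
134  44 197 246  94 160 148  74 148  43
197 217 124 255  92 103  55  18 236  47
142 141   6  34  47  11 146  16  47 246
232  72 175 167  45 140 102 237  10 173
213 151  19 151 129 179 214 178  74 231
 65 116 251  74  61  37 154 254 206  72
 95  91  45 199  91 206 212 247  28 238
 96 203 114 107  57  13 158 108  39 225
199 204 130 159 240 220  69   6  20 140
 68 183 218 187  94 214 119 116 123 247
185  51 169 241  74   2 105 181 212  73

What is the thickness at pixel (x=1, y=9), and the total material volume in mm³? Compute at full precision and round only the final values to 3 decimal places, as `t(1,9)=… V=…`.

span = t_max - t_min = 4.93 - 0.82 = 4.110
L(1,9) = 204, L_eff = 204/255 = 0.800000
t(1,9) = 4.93 - 4.110·0.800000 = 1.642
Σt over all 12·10 pixels = 2825503/8500 ≈ 332.4121176
V = pitch²·Σt = 1.02²·2825503/8500 = 345.842

t(1,9)=1.642 V=345.842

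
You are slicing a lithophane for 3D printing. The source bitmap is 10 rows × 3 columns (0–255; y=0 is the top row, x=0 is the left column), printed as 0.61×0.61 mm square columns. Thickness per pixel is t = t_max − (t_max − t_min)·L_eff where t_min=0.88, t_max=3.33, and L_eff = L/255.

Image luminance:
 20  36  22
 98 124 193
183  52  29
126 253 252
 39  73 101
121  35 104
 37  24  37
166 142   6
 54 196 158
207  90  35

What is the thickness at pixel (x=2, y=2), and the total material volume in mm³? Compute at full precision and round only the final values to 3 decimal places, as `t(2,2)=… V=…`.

t(2,2)=3.051 V=26.401

span = t_max - t_min = 3.33 - 0.88 = 2.450
L(2,2) = 29, L_eff = 29/255 = 0.113725
t(2,2) = 3.33 - 2.450·0.113725 = 3.051
Σt over all 10·3 pixels = 361853/5100 ≈ 70.9515686
V = pitch²·Σt = 0.61²·361853/5100 = 26.401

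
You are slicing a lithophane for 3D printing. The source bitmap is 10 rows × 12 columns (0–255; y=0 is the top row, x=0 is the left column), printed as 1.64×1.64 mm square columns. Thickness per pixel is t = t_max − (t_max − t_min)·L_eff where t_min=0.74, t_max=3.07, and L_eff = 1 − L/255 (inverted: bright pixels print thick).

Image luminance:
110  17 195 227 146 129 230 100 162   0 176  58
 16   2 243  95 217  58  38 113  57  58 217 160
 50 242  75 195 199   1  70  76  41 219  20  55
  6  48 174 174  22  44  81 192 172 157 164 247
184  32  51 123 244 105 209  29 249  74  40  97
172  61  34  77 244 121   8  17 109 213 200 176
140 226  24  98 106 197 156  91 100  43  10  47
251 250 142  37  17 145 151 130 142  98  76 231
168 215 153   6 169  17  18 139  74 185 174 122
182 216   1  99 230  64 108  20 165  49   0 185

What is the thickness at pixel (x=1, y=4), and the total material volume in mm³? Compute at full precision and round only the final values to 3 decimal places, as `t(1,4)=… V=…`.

span = t_max - t_min = 3.07 - 0.74 = 2.330
L(1,4) = 32, L_eff = 1 - 32/255 = 0.874510 (inverted)
t(1,4) = 3.07 - 2.330·0.874510 = 1.032
Σt over all 10·12 pixels = 1386493/6375 ≈ 217.4890980
V = pitch²·Σt = 1.64²·1386493/6375 = 584.959

t(1,4)=1.032 V=584.959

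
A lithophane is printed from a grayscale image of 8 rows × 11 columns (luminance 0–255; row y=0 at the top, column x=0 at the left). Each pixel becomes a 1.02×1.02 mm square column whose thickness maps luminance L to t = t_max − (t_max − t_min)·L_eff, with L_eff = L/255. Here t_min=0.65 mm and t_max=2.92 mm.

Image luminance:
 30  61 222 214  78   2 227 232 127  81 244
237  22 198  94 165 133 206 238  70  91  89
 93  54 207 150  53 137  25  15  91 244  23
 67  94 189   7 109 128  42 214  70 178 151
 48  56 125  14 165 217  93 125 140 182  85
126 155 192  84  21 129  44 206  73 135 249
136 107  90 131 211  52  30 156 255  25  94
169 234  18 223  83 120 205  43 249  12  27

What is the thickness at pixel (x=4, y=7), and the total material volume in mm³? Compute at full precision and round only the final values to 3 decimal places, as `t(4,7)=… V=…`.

span = t_max - t_min = 2.92 - 0.65 = 2.270
L(4,7) = 83, L_eff = 83/255 = 0.325490
t(4,7) = 2.92 - 2.270·0.325490 = 2.181
Σt over all 8·11 pixels = 1028852/6375 ≈ 161.3885490
V = pitch²·Σt = 1.02²·1028852/6375 = 167.909

t(4,7)=2.181 V=167.909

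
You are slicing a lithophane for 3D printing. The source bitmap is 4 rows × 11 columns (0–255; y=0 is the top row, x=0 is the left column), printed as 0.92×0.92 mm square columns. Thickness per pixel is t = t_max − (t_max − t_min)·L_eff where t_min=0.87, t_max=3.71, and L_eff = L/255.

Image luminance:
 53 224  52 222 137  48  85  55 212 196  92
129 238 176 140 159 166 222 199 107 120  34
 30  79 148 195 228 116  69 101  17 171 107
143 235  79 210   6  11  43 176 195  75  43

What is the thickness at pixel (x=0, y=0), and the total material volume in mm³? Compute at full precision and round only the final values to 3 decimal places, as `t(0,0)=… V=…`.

t(0,0)=3.120 V=85.915

span = t_max - t_min = 3.71 - 0.87 = 2.840
L(0,0) = 53, L_eff = 53/255 = 0.207843
t(0,0) = 3.71 - 2.840·0.207843 = 3.120
Σt over all 4·11 pixels = 647102/6375 ≈ 101.5061961
V = pitch²·Σt = 0.92²·647102/6375 = 85.915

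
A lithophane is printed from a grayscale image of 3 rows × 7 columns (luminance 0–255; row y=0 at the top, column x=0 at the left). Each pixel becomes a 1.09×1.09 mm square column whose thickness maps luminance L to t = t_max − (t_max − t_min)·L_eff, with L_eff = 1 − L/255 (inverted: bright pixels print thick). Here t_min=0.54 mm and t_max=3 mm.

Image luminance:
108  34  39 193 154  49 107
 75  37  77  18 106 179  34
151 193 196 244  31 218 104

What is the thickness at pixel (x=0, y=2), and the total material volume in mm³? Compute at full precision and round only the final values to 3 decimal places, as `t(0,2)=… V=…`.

t(0,2)=1.997 V=40.374

span = t_max - t_min = 3 - 0.54 = 2.460
L(0,2) = 151, L_eff = 1 - 151/255 = 0.407843 (inverted)
t(0,2) = 3 - 2.460·0.407843 = 1.997
Σt over all 3·7 pixels = 72211/2125 ≈ 33.9816471
V = pitch²·Σt = 1.09²·72211/2125 = 40.374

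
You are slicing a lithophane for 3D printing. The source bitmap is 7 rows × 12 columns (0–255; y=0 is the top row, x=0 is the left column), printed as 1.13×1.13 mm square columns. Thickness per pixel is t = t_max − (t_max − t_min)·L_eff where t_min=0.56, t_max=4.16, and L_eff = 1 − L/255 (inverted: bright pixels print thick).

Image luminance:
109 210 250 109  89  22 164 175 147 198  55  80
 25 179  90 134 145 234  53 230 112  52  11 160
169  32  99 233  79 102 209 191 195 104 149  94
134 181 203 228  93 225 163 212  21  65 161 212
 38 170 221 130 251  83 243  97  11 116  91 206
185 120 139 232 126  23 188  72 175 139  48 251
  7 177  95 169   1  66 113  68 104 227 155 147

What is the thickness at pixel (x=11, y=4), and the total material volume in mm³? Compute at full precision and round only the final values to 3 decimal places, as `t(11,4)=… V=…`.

span = t_max - t_min = 4.16 - 0.56 = 3.600
L(11,4) = 206, L_eff = 1 - 206/255 = 0.192157 (inverted)
t(11,4) = 4.16 - 3.600·0.192157 = 3.468
Σt over all 7·12 pixels = 206.16
V = pitch²·Σt = 1.13²·206.16 = 263.246

t(11,4)=3.468 V=263.246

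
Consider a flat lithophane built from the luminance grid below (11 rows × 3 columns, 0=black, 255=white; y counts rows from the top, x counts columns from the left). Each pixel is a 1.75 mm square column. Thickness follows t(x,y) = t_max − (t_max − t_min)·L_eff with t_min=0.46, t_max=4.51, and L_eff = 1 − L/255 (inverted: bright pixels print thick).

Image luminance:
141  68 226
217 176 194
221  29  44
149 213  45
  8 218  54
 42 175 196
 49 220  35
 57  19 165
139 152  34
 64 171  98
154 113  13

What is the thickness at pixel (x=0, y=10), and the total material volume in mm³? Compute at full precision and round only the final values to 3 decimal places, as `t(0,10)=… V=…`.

span = t_max - t_min = 4.51 - 0.46 = 4.050
L(0,10) = 154, L_eff = 1 - 154/255 = 0.396078 (inverted)
t(0,10) = 4.51 - 4.050·0.396078 = 2.906
Σt over all 11·3 pixels = 131079/1700 ≈ 77.1052941
V = pitch²·Σt = 1.75²·131079/1700 = 236.135

t(0,10)=2.906 V=236.135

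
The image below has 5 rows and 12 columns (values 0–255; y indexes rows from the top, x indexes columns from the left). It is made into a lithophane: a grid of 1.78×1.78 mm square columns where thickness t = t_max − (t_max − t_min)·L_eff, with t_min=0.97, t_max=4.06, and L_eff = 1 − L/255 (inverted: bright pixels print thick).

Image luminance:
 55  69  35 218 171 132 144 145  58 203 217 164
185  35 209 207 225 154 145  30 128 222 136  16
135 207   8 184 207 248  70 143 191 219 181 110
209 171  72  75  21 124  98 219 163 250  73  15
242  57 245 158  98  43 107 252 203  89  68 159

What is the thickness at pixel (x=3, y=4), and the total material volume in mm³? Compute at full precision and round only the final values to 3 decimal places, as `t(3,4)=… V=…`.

span = t_max - t_min = 4.06 - 0.97 = 3.090
L(3,4) = 158, L_eff = 1 - 158/255 = 0.380392 (inverted)
t(3,4) = 4.06 - 3.090·0.380392 = 2.885
Σt over all 5·12 pixels = 1361651/8500 ≈ 160.1942353
V = pitch²·Σt = 1.78²·1361651/8500 = 507.559

t(3,4)=2.885 V=507.559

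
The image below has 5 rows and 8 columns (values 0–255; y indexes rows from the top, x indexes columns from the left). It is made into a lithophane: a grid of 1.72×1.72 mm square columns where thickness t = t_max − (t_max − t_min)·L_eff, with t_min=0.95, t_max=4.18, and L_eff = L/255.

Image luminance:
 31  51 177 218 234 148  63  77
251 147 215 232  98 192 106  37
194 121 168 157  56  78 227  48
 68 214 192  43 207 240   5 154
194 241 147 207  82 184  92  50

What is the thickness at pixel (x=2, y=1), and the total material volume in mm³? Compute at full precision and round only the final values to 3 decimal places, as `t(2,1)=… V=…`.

t(2,1)=1.457 V=283.072

span = t_max - t_min = 4.18 - 0.95 = 3.230
L(2,1) = 215, L_eff = 215/255 = 0.843137
t(2,1) = 4.18 - 3.230·0.843137 = 1.457
Σt over all 5·8 pixels = 95.684
V = pitch²·Σt = 1.72²·95.684 = 283.072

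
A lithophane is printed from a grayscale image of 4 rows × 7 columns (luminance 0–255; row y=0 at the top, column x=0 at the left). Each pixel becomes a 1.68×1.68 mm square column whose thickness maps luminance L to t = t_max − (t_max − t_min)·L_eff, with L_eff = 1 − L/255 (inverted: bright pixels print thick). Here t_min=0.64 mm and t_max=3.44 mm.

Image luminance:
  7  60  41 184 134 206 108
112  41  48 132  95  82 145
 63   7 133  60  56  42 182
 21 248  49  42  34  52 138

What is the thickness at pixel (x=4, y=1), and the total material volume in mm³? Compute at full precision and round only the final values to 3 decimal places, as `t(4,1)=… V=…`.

t(4,1)=1.683 V=128.737

span = t_max - t_min = 3.44 - 0.64 = 2.800
L(4,1) = 95, L_eff = 1 - 95/255 = 0.627451 (inverted)
t(4,1) = 3.44 - 2.800·0.627451 = 1.683
Σt over all 4·7 pixels = 58156/1275 ≈ 45.6125490
V = pitch²·Σt = 1.68²·58156/1275 = 128.737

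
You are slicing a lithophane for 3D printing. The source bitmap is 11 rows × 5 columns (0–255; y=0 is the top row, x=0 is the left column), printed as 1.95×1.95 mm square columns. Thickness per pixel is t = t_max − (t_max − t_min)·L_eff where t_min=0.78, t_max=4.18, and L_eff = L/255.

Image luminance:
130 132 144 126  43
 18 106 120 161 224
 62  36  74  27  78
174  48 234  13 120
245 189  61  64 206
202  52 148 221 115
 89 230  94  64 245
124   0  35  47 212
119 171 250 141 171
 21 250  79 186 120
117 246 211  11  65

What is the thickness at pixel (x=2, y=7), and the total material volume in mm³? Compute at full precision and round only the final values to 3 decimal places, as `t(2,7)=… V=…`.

span = t_max - t_min = 4.18 - 0.78 = 3.400
L(2,7) = 35, L_eff = 35/255 = 0.137255
t(2,7) = 4.18 - 3.400·0.137255 = 3.713
Σt over all 11·5 pixels = 20743/150 ≈ 138.2866667
V = pitch²·Σt = 1.95²·20743/150 = 525.835

t(2,7)=3.713 V=525.835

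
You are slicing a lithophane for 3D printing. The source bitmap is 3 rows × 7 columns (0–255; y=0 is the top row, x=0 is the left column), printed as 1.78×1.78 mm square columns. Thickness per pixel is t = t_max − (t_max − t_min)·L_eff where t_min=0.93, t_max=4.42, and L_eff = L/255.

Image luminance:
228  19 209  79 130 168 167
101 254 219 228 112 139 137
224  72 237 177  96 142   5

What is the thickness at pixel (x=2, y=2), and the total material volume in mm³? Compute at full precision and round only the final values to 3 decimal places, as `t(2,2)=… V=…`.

span = t_max - t_min = 4.42 - 0.93 = 3.490
L(2,2) = 237, L_eff = 237/255 = 0.929412
t(2,2) = 4.42 - 3.490·0.929412 = 1.176
Σt over all 3·7 pixels = 1270003/25500 ≈ 49.8040392
V = pitch²·Σt = 1.78²·1270003/25500 = 157.799

t(2,2)=1.176 V=157.799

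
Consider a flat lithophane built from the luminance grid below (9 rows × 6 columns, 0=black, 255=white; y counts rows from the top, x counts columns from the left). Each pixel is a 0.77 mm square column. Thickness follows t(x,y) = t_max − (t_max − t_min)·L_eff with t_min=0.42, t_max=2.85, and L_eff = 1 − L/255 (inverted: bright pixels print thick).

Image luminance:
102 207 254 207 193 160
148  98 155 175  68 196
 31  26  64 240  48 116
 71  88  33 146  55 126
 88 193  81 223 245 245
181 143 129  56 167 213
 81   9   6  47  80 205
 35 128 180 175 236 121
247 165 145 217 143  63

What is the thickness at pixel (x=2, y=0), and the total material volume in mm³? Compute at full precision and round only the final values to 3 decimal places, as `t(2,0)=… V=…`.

span = t_max - t_min = 2.85 - 0.42 = 2.430
L(2,0) = 254, L_eff = 1 - 254/255 = 0.003922 (inverted)
t(2,0) = 2.85 - 2.430·0.003922 = 2.840
Σt over all 9·6 pixels = 390177/4250 ≈ 91.8063529
V = pitch²·Σt = 0.77²·390177/4250 = 54.432

t(2,0)=2.840 V=54.432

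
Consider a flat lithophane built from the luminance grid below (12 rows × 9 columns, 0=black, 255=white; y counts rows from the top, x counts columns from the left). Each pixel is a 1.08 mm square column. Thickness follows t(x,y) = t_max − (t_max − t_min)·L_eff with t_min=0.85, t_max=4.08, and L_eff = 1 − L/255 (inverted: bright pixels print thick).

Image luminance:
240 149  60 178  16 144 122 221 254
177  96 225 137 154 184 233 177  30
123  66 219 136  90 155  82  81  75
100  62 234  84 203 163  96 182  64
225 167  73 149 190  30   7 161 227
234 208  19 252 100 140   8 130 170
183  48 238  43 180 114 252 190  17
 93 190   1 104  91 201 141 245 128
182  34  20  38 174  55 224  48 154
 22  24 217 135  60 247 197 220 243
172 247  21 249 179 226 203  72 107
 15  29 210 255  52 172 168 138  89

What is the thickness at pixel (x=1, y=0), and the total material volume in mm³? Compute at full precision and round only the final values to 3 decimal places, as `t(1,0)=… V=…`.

t(1,0)=2.737 V=326.608

span = t_max - t_min = 4.08 - 0.85 = 3.230
L(1,0) = 149, L_eff = 1 - 149/255 = 0.415686 (inverted)
t(1,0) = 4.08 - 3.230·0.415686 = 2.737
Σt over all 12·9 pixels = 280.014
V = pitch²·Σt = 1.08²·280.014 = 326.608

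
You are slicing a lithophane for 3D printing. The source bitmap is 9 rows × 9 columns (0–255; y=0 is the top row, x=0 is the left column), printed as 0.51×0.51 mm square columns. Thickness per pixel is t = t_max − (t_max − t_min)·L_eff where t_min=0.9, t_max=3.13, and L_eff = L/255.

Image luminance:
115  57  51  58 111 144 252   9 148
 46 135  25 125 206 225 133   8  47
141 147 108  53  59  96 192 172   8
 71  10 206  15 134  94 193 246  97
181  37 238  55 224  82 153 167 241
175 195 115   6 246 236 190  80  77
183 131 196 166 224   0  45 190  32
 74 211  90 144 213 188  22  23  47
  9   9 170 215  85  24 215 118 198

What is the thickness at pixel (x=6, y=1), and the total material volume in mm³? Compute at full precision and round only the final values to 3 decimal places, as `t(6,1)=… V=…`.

span = t_max - t_min = 3.13 - 0.9 = 2.230
L(6,1) = 133, L_eff = 133/255 = 0.521569
t(6,1) = 3.13 - 2.230·0.521569 = 1.967
Σt over all 9·9 pixels = 1066726/6375 ≈ 167.3295686
V = pitch²·Σt = 0.51²·1066726/6375 = 43.522

t(6,1)=1.967 V=43.522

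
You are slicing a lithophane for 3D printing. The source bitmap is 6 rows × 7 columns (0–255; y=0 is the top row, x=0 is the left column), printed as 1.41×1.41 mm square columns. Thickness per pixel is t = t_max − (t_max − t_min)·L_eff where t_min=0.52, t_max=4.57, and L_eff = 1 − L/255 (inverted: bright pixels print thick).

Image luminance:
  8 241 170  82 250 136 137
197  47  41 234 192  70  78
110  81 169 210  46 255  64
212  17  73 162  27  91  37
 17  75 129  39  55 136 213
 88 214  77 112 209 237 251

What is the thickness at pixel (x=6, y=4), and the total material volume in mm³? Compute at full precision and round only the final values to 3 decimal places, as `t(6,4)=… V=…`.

t(6,4)=3.903 V=210.424

span = t_max - t_min = 4.57 - 0.52 = 4.050
L(6,4) = 213, L_eff = 1 - 213/255 = 0.164706 (inverted)
t(6,4) = 4.57 - 4.050·0.164706 = 3.903
Σt over all 6·7 pixels = 179931/1700 ≈ 105.8417647
V = pitch²·Σt = 1.41²·179931/1700 = 210.424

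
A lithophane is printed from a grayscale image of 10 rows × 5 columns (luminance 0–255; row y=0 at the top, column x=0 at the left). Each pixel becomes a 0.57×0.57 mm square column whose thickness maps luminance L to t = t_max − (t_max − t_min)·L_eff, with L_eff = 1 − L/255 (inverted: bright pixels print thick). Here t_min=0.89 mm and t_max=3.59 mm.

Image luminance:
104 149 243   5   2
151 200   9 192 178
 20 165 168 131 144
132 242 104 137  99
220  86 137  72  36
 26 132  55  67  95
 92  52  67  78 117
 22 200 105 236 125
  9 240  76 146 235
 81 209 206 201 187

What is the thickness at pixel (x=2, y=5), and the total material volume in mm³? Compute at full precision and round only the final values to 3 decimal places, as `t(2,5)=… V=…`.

t(2,5)=1.472 V=35.735

span = t_max - t_min = 3.59 - 0.89 = 2.700
L(2,5) = 55, L_eff = 1 - 55/255 = 0.784314 (inverted)
t(2,5) = 3.59 - 2.700·0.784314 = 1.472
Σt over all 10·5 pixels = 9349/85 ≈ 109.9882353
V = pitch²·Σt = 0.57²·9349/85 = 35.735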